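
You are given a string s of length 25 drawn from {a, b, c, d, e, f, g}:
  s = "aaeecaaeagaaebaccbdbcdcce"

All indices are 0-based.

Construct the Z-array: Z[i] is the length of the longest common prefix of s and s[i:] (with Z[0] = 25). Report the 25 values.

[25, 1, 0, 0, 0, 3, 1, 0, 1, 0, 3, 1, 0, 0, 1, 0, 0, 0, 0, 0, 0, 0, 0, 0, 0]

Z[0]=25
i=1: fresh scan; Z[1]=1 scan→box=[1,2)
i=2: fresh scan; Z[2]=0
i=3: fresh scan; Z[3]=0
i=4: fresh scan; Z[4]=0
i=5: fresh scan; Z[5]=3 scan→box=[5,8)
i=6: min(r-i=2, Z[1]=1)=1; Z[6]=1
i=7: min(r-i=1, Z[2]=0)=0; Z[7]=0
i=8: fresh scan; Z[8]=1 scan→box=[8,9)
i=9: fresh scan; Z[9]=0
i=10: fresh scan; Z[10]=3 scan→box=[10,13)
i=11: min(r-i=2, Z[1]=1)=1; Z[11]=1
i=12: min(r-i=1, Z[2]=0)=0; Z[12]=0
i=13: fresh scan; Z[13]=0
i=14: fresh scan; Z[14]=1 scan→box=[14,15)
i=15: fresh scan; Z[15]=0
i=16: fresh scan; Z[16]=0
i=17: fresh scan; Z[17]=0
i=18: fresh scan; Z[18]=0
i=19: fresh scan; Z[19]=0
i=20: fresh scan; Z[20]=0
i=21: fresh scan; Z[21]=0
i=22: fresh scan; Z[22]=0
i=23: fresh scan; Z[23]=0
i=24: fresh scan; Z[24]=0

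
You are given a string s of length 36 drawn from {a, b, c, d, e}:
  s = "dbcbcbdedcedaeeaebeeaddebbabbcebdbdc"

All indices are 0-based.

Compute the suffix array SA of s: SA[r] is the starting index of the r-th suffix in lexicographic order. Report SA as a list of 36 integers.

rank→(start, suffix):
  0 → (26, 'abbcebdbdc')
  1 → (20, 'addebbabbcebdbdc')
  2 → (15, 'aebeeaddebbabbcebdbdc')
  3 → (12, 'aeeaebeeaddebbabbcebdbdc')
  4 → (25, 'babbcebdbdc')
  5 → (24, 'bbabbcebdbdc')
  6 → (27, 'bbcebdbdc')
  7 → (1, 'bcbcbdedcedaeeaebeeaddebbabbcebdbdc')
  8 → (3, 'bcbdedcedaeeaebeeaddebbabbcebdbdc')
  9 → (28, 'bcebdbdc')
  10 → (31, 'bdbdc')
  11 → (33, 'bdc')
  12 → (5, 'bdedcedaeeaebeeaddebbabbcebdbdc')
  13 → (17, 'beeaddebbabbcebdbdc')
  14 → (35, 'c')
  15 → (2, 'cbcbdedcedaeeaebeeaddebbabbcebdbdc')
  16 → (4, 'cbdedcedaeeaebeeaddebbabbcebdbdc')
  17 → (29, 'cebdbdc')
  18 → (9, 'cedaeeaebeeaddebbabbcebdbdc')
  19 → (11, 'daeeaebeeaddebbabbcebdbdc')
  20 → (0, 'dbcbcbdedcedaeeaebeeaddebbabbcebdbdc')
  21 → (32, 'dbdc')
  22 → (34, 'dc')
  23 → (8, 'dcedaeeaebeeaddebbabbcebdbdc')
  24 → (21, 'ddebbabbcebdbdc')
  25 → (22, 'debbabbcebdbdc')
  26 → (6, 'dedcedaeeaebeeaddebbabbcebdbdc')
  27 → (19, 'eaddebbabbcebdbdc')
  28 → (14, 'eaebeeaddebbabbcebdbdc')
  29 → (23, 'ebbabbcebdbdc')
  30 → (30, 'ebdbdc')
  31 → (16, 'ebeeaddebbabbcebdbdc')
  32 → (10, 'edaeeaebeeaddebbabbcebdbdc')
  33 → (7, 'edcedaeeaebeeaddebbabbcebdbdc')
  34 → (18, 'eeaddebbabbcebdbdc')
  35 → (13, 'eeaebeeaddebbabbcebdbdc')

[26, 20, 15, 12, 25, 24, 27, 1, 3, 28, 31, 33, 5, 17, 35, 2, 4, 29, 9, 11, 0, 32, 34, 8, 21, 22, 6, 19, 14, 23, 30, 16, 10, 7, 18, 13]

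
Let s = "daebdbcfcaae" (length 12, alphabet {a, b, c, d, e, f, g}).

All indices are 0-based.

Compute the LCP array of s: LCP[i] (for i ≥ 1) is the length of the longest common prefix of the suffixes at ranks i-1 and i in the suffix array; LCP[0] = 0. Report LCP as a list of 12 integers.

sorted suffixes:
  #0 SA[0]=9  'aae'
  #1 SA[1]=10  'ae'
  #2 SA[2]=1  'aebdbcfcaae'
  #3 SA[3]=5  'bcfcaae'
  #4 SA[4]=3  'bdbcfcaae'
  #5 SA[5]=8  'caae'
  #6 SA[6]=6  'cfcaae'
  #7 SA[7]=0  'daebdbcfcaae'
  #8 SA[8]=4  'dbcfcaae'
  #9 SA[9]=11  'e'
  #10 SA[10]=2  'ebdbcfcaae'
  #11 SA[11]=7  'fcaae'

SA = [9, 10, 1, 5, 3, 8, 6, 0, 4, 11, 2, 7]
i: (SA[i-1],SA[i]) lcp shared
  1: (9,10) 1 'a'
  2: (10,1) 2 'ae'
  3: (1,5) 0 ''
  4: (5,3) 1 'b'
  5: (3,8) 0 ''
  6: (8,6) 1 'c'
  7: (6,0) 0 ''
  8: (0,4) 1 'd'
  9: (4,11) 0 ''
  10: (11,2) 1 'e'
  11: (2,7) 0 ''

[0, 1, 2, 0, 1, 0, 1, 0, 1, 0, 1, 0]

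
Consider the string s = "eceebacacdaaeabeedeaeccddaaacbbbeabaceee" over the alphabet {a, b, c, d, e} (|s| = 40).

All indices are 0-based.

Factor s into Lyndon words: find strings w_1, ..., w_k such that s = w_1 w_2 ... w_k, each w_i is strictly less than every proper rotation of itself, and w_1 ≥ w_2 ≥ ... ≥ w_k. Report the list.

emit factor 1: 'e' (i=0, period=1)
emit factor 2: 'cee' (i=1, period=3)
emit factor 3: 'b' (i=4, period=1)
emit factor 4: 'acacd' (i=5, period=5)
emit factor 5: 'aaeabeedeaeccdd' (i=10, period=15)
emit factor 6: 'aaacbbbeabaceee' (i=25, period=15)

["e", "cee", "b", "acacd", "aaeabeedeaeccdd", "aaacbbbeabaceee"]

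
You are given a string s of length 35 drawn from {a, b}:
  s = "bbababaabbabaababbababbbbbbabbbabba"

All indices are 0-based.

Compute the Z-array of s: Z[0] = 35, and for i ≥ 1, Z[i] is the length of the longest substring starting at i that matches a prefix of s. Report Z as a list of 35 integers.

Z[0]=35
i=1: fresh scan; Z[1]=1 extend→box=[1,2)
i=2: fresh scan; Z[2]=0
i=3: fresh scan; Z[3]=1 extend→box=[3,4)
i=4: fresh scan; Z[4]=0
i=5: fresh scan; Z[5]=1 extend→box=[5,6)
i=6: fresh scan; Z[6]=0
i=7: fresh scan; Z[7]=0
i=8: fresh scan; Z[8]=5 extend→box=[8,13)
i=9: min(r-i=4, Z[1]=1)=1; Z[9]=1
i=10: min(r-i=3, Z[2]=0)=0; Z[10]=0
i=11: min(r-i=2, Z[3]=1)=1; Z[11]=1
i=12: min(r-i=1, Z[4]=0)=0; Z[12]=0
i=13: fresh scan; Z[13]=0
i=14: fresh scan; Z[14]=1 extend→box=[14,15)
i=15: fresh scan; Z[15]=0
i=16: fresh scan; Z[16]=6 extend→box=[16,22)
i=17: min(r-i=5, Z[1]=1)=1; Z[17]=1
i=18: min(r-i=4, Z[2]=0)=0; Z[18]=0
i=19: min(r-i=3, Z[3]=1)=1; Z[19]=1
i=20: min(r-i=2, Z[4]=0)=0; Z[20]=0
i=21: min(r-i=1, Z[5]=1)=1; Z[21]=2 extend→box=[21,23)
i=22: min(r-i=1, Z[1]=1)=1; Z[22]=2 extend→box=[22,24)
i=23: min(r-i=1, Z[1]=1)=1; Z[23]=2 extend→box=[23,25)
i=24: min(r-i=1, Z[1]=1)=1; Z[24]=2 extend→box=[24,26)
i=25: min(r-i=1, Z[1]=1)=1; Z[25]=4 extend→box=[25,29)
i=26: min(r-i=3, Z[1]=1)=1; Z[26]=1
i=27: min(r-i=2, Z[2]=0)=0; Z[27]=0
i=28: min(r-i=1, Z[3]=1)=1; Z[28]=2 extend→box=[28,30)
i=29: min(r-i=1, Z[1]=1)=1; Z[29]=4 extend→box=[29,33)
i=30: min(r-i=3, Z[1]=1)=1; Z[30]=1
i=31: min(r-i=2, Z[2]=0)=0; Z[31]=0
i=32: min(r-i=1, Z[3]=1)=1; Z[32]=3 extend→box=[32,35)
i=33: min(r-i=2, Z[1]=1)=1; Z[33]=1
i=34: min(r-i=1, Z[2]=0)=0; Z[34]=0

[35, 1, 0, 1, 0, 1, 0, 0, 5, 1, 0, 1, 0, 0, 1, 0, 6, 1, 0, 1, 0, 2, 2, 2, 2, 4, 1, 0, 2, 4, 1, 0, 3, 1, 0]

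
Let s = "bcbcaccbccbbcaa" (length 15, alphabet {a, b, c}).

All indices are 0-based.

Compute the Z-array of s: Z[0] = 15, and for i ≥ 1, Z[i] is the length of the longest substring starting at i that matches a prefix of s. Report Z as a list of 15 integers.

[15, 0, 2, 0, 0, 0, 0, 2, 0, 0, 1, 2, 0, 0, 0]

Z[0]=15
i=1: outside box; Z[1]=0
i=2: outside box; Z[2]=2 grow→box=[2,4)
i=3: min(r-i=1, Z[1]=0)=0; Z[3]=0
i=4: outside box; Z[4]=0
i=5: outside box; Z[5]=0
i=6: outside box; Z[6]=0
i=7: outside box; Z[7]=2 grow→box=[7,9)
i=8: min(r-i=1, Z[1]=0)=0; Z[8]=0
i=9: outside box; Z[9]=0
i=10: outside box; Z[10]=1 grow→box=[10,11)
i=11: outside box; Z[11]=2 grow→box=[11,13)
i=12: min(r-i=1, Z[1]=0)=0; Z[12]=0
i=13: outside box; Z[13]=0
i=14: outside box; Z[14]=0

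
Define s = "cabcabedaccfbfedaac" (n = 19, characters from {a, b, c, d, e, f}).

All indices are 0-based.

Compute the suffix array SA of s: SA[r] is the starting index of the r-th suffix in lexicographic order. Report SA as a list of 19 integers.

sorted suffixes:
  #0 SA[0]=16  'aac'
  #1 SA[1]=1  'abcabedaccfbfedaac'
  #2 SA[2]=4  'abedaccfbfedaac'
  #3 SA[3]=17  'ac'
  #4 SA[4]=8  'accfbfedaac'
  #5 SA[5]=2  'bcabedaccfbfedaac'
  #6 SA[6]=5  'bedaccfbfedaac'
  #7 SA[7]=12  'bfedaac'
  #8 SA[8]=18  'c'
  #9 SA[9]=0  'cabcabedaccfbfedaac'
  #10 SA[10]=3  'cabedaccfbfedaac'
  #11 SA[11]=9  'ccfbfedaac'
  #12 SA[12]=10  'cfbfedaac'
  #13 SA[13]=15  'daac'
  #14 SA[14]=7  'daccfbfedaac'
  #15 SA[15]=14  'edaac'
  #16 SA[16]=6  'edaccfbfedaac'
  #17 SA[17]=11  'fbfedaac'
  #18 SA[18]=13  'fedaac'

[16, 1, 4, 17, 8, 2, 5, 12, 18, 0, 3, 9, 10, 15, 7, 14, 6, 11, 13]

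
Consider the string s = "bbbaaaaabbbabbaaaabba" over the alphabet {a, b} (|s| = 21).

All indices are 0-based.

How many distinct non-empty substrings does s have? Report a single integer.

rank→(start, suffix):
  0 → (20, 'a')
  1 → (3, 'aaaaabbbabbaaaabba')
  2 → (14, 'aaaabba')
  3 → (4, 'aaaabbbabbaaaabba')
  4 → (15, 'aaabba')
  5 → (5, 'aaabbbabbaaaabba')
  6 → (16, 'aabba')
  7 → (6, 'aabbbabbaaaabba')
  8 → (17, 'abba')
  9 → (11, 'abbaaaabba')
  10 → (7, 'abbbabbaaaabba')
  11 → (19, 'ba')
  12 → (2, 'baaaaabbbabbaaaabba')
  13 → (13, 'baaaabba')
  14 → (10, 'babbaaaabba')
  15 → (18, 'bba')
  16 → (1, 'bbaaaaabbbabbaaaabba')
  17 → (12, 'bbaaaabba')
  18 → (9, 'bbabbaaaabba')
  19 → (0, 'bbbaaaaabbbabbaaaabba')
  20 → (8, 'bbbabbaaaabba')

SA = [20, 3, 14, 4, 15, 5, 16, 6, 17, 11, 7, 19, 2, 13, 10, 18, 1, 12, 9, 0, 8]
rank  pair      lcp
   1  s[20:],s[3:]  1  'a'
   2  s[3:],s[14:]  4  'aaaa'
   3  s[14:],s[4:]  6  'aaaabb'
   4  s[4:],s[15:]  3  'aaa'
   5  s[15:],s[5:]  5  'aaabb'
   6  s[5:],s[16:]  2  'aa'
   7  s[16:],s[6:]  4  'aabb'
   8  s[6:],s[17:]  1  'a'
   9  s[17:],s[11:]  4  'abba'
  10  s[11:],s[7:]  3  'abb'
  11  s[7:],s[19:]  0  ''
  12  s[19:],s[2:]  2  'ba'
  13  s[2:],s[13:]  5  'baaaa'
  14  s[13:],s[10:]  2  'ba'
  15  s[10:],s[18:]  1  'b'
  16  s[18:],s[1:]  3  'bba'
  17  s[1:],s[12:]  6  'bbaaaa'
  18  s[12:],s[9:]  3  'bba'
  19  s[9:],s[0:]  2  'bb'
  20  s[0:],s[8:]  4  'bbba'

n(n+1)/2 = 21·22/2 = 231
Σ LCP = 0 + 1 + 4 + 6 + 3 + 5 + 2 + 4 + 1 + 4 + 3 + 0 + 2 + 5 + 2 + 1 + 3 + 6 + 3 + 2 + 4 = 61
distinct = 231 − 61 = 170

170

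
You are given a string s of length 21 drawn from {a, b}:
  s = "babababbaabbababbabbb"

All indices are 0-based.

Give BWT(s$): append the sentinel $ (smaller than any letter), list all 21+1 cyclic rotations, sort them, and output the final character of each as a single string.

rank  rotation                last
    0  $babababbaabbababbabbb  b
    1  aabbababbabbb$babababb  b
    2  abababbaabbababbabbb$b  b
    3  ababbaabbababbabbb$bab  b
    4  ababbabbb$babababbaabb  b
    5  abbaabbababbabbb$babab  b
    6  abbababbabbb$babababba  a
    7  abbabbb$babababbaabbab  b
    8  abbb$babababbaabbababb  b
    9  b$babababbaabbababbabb  b
   10  baabbababbabbb$bababab  b
   11  babababbaabbababbabbb$  $
   12  bababbaabbababbabbb$ba  a
   13  bababbabbb$babababbaab  b
   14  babbaabbababbabbb$baba  a
   15  babbabbb$babababbaabba  a
   16  babbb$babababbaabbabab  b
   17  bb$babababbaabbababbab  b
   18  bbaabbababbabbb$bababa  a
   19  bbababbabbb$babababbaa  a
   20  bbabbb$babababbaabbaba  a
   21  bbb$babababbaabbababba  a

bbbbbbabbbb$abaabbaaaa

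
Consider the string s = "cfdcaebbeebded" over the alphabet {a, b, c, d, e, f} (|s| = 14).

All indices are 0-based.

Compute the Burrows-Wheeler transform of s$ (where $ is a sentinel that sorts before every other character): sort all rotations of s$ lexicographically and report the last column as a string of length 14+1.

rank  rotation         last
    0  $cfdcaebbeebded  d
    1  aebbeebded$cfdc  c
    2  bbeebded$cfdcae  e
    3  bded$cfdcaebbee  e
    4  beebded$cfdcaeb  b
    5  caebbeebded$cfd  d
    6  cfdcaebbeebded$  $
    7  d$cfdcaebbeebde  e
    8  dcaebbeebded$cf  f
    9  ded$cfdcaebbeeb  b
   10  ebbeebded$cfdca  a
   11  ebded$cfdcaebbe  e
   12  ed$cfdcaebbeebd  d
   13  eebded$cfdcaebb  b
   14  fdcaebbeebded$c  c

dceebd$efbaedbc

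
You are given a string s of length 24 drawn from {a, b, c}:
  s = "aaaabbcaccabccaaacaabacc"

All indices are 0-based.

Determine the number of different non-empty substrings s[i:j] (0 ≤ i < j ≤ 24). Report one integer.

258

sorted suffixes:
  #0 SA[0]=0  'aaaabbcaccabccaaacaabacc'
  #1 SA[1]=1  'aaabbcaccabccaaacaabacc'
  #2 SA[2]=14  'aaacaabacc'
  #3 SA[3]=18  'aabacc'
  #4 SA[4]=2  'aabbcaccabccaaacaabacc'
  #5 SA[5]=15  'aacaabacc'
  #6 SA[6]=19  'abacc'
  #7 SA[7]=3  'abbcaccabccaaacaabacc'
  #8 SA[8]=10  'abccaaacaabacc'
  #9 SA[9]=16  'acaabacc'
  #10 SA[10]=21  'acc'
  #11 SA[11]=7  'accabccaaacaabacc'
  #12 SA[12]=20  'bacc'
  #13 SA[13]=4  'bbcaccabccaaacaabacc'
  #14 SA[14]=5  'bcaccabccaaacaabacc'
  #15 SA[15]=11  'bccaaacaabacc'
  #16 SA[16]=23  'c'
  #17 SA[17]=13  'caaacaabacc'
  #18 SA[18]=17  'caabacc'
  #19 SA[19]=9  'cabccaaacaabacc'
  #20 SA[20]=6  'caccabccaaacaabacc'
  #21 SA[21]=22  'cc'
  #22 SA[22]=12  'ccaaacaabacc'
  #23 SA[23]=8  'ccabccaaacaabacc'

SA = [0, 1, 14, 18, 2, 15, 19, 3, 10, 16, 21, 7, 20, 4, 5, 11, 23, 13, 17, 9, 6, 22, 12, 8]
rank  pair      lcp
   1  s[0:],s[1:]  3  'aaa'
   2  s[1:],s[14:]  3  'aaa'
   3  s[14:],s[18:]  2  'aa'
   4  s[18:],s[2:]  3  'aab'
   5  s[2:],s[15:]  2  'aa'
   6  s[15:],s[19:]  1  'a'
   7  s[19:],s[3:]  2  'ab'
   8  s[3:],s[10:]  2  'ab'
   9  s[10:],s[16:]  1  'a'
  10  s[16:],s[21:]  2  'ac'
  11  s[21:],s[7:]  3  'acc'
  12  s[7:],s[20:]  0  ''
  13  s[20:],s[4:]  1  'b'
  14  s[4:],s[5:]  1  'b'
  15  s[5:],s[11:]  2  'bc'
  16  s[11:],s[23:]  0  ''
  17  s[23:],s[13:]  1  'c'
  18  s[13:],s[17:]  3  'caa'
  19  s[17:],s[9:]  2  'ca'
  20  s[9:],s[6:]  2  'ca'
  21  s[6:],s[22:]  1  'c'
  22  s[22:],s[12:]  2  'cc'
  23  s[12:],s[8:]  3  'cca'

n(n+1)/2 = 24·25/2 = 300
Σ LCP = 0 + 3 + 3 + 2 + 3 + 2 + 1 + 2 + 2 + 1 + 2 + 3 + 0 + 1 + 1 + 2 + 0 + 1 + 3 + 2 + 2 + 1 + 2 + 3 = 42
distinct = 300 − 42 = 258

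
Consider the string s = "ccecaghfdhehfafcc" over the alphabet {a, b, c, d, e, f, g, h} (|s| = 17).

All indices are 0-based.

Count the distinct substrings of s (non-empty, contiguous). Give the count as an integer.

141

sorted suffixes:
  #0 SA[0]=13  'afcc'
  #1 SA[1]=4  'aghfdhehfafcc'
  #2 SA[2]=16  'c'
  #3 SA[3]=3  'caghfdhehfafcc'
  #4 SA[4]=15  'cc'
  #5 SA[5]=0  'ccecaghfdhehfafcc'
  #6 SA[6]=1  'cecaghfdhehfafcc'
  #7 SA[7]=8  'dhehfafcc'
  #8 SA[8]=2  'ecaghfdhehfafcc'
  #9 SA[9]=10  'ehfafcc'
  #10 SA[10]=12  'fafcc'
  #11 SA[11]=14  'fcc'
  #12 SA[12]=7  'fdhehfafcc'
  #13 SA[13]=5  'ghfdhehfafcc'
  #14 SA[14]=9  'hehfafcc'
  #15 SA[15]=11  'hfafcc'
  #16 SA[16]=6  'hfdhehfafcc'

SA = [13, 4, 16, 3, 15, 0, 1, 8, 2, 10, 12, 14, 7, 5, 9, 11, 6]
rank  pair      lcp
   1  s[13:],s[4:]  1  'a'
   2  s[4:],s[16:]  0  ''
   3  s[16:],s[3:]  1  'c'
   4  s[3:],s[15:]  1  'c'
   5  s[15:],s[0:]  2  'cc'
   6  s[0:],s[1:]  1  'c'
   7  s[1:],s[8:]  0  ''
   8  s[8:],s[2:]  0  ''
   9  s[2:],s[10:]  1  'e'
  10  s[10:],s[12:]  0  ''
  11  s[12:],s[14:]  1  'f'
  12  s[14:],s[7:]  1  'f'
  13  s[7:],s[5:]  0  ''
  14  s[5:],s[9:]  0  ''
  15  s[9:],s[11:]  1  'h'
  16  s[11:],s[6:]  2  'hf'

n(n+1)/2 = 17·18/2 = 153
Σ LCP = 0 + 1 + 0 + 1 + 1 + 2 + 1 + 0 + 0 + 1 + 0 + 1 + 1 + 0 + 0 + 1 + 2 = 12
distinct = 153 − 12 = 141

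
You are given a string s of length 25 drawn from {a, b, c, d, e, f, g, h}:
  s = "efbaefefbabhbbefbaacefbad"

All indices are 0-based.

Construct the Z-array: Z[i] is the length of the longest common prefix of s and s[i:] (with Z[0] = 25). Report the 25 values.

Z[0]=25
i=1: outside box; Z[1]=0
i=2: outside box; Z[2]=0
i=3: outside box; Z[3]=0
i=4: outside box; Z[4]=2 extend→box=[4,6)
i=5: min(r-i=1, Z[1]=0)=0; Z[5]=0
i=6: outside box; Z[6]=4 extend→box=[6,10)
i=7: min(r-i=3, Z[1]=0)=0; Z[7]=0
i=8: min(r-i=2, Z[2]=0)=0; Z[8]=0
i=9: min(r-i=1, Z[3]=0)=0; Z[9]=0
i=10: outside box; Z[10]=0
i=11: outside box; Z[11]=0
i=12: outside box; Z[12]=0
i=13: outside box; Z[13]=0
i=14: outside box; Z[14]=4 extend→box=[14,18)
i=15: min(r-i=3, Z[1]=0)=0; Z[15]=0
i=16: min(r-i=2, Z[2]=0)=0; Z[16]=0
i=17: min(r-i=1, Z[3]=0)=0; Z[17]=0
i=18: outside box; Z[18]=0
i=19: outside box; Z[19]=0
i=20: outside box; Z[20]=4 extend→box=[20,24)
i=21: min(r-i=3, Z[1]=0)=0; Z[21]=0
i=22: min(r-i=2, Z[2]=0)=0; Z[22]=0
i=23: min(r-i=1, Z[3]=0)=0; Z[23]=0
i=24: outside box; Z[24]=0

[25, 0, 0, 0, 2, 0, 4, 0, 0, 0, 0, 0, 0, 0, 4, 0, 0, 0, 0, 0, 4, 0, 0, 0, 0]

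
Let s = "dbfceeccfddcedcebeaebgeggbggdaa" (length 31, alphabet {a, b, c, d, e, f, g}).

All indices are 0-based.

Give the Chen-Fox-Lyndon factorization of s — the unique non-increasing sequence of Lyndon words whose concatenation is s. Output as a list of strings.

emit factor 1: 'd' (i=0, period=1)
emit factor 2: 'bfceeccfddcedce' (i=1, period=15)
emit factor 3: 'be' (i=16, period=2)
emit factor 4: 'aebgeggbggd' (i=18, period=11)
emit factor 5: 'a' (i=29, period=1)
emit factor 6: 'a' (i=30, period=1)

["d", "bfceeccfddcedce", "be", "aebgeggbggd", "a", "a"]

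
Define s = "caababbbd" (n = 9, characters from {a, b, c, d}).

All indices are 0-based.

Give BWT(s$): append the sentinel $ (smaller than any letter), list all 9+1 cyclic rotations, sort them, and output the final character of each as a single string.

rank  rotation    last
    0  $caababbbd  d
    1  aababbbd$c  c
    2  ababbbd$ca  a
    3  abbbd$caab  b
    4  babbbd$caa  a
    5  bbbd$caaba  a
    6  bbd$caabab  b
    7  bd$caababb  b
    8  caababbbd$  $
    9  d$caababbb  b

dcabaabb$b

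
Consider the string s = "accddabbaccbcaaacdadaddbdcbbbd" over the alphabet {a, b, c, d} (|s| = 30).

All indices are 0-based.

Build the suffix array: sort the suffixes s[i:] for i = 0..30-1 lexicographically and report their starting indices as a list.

[13, 14, 5, 8, 0, 15, 18, 20, 7, 6, 26, 27, 11, 28, 23, 12, 25, 10, 9, 1, 16, 2, 29, 4, 17, 19, 22, 24, 3, 21]

rank | idx | suffix
   0 |  13 | aaacdadaddbdcbbbd
   1 |  14 | aacdadaddbdcbbbd
   2 |   5 | abbaccbcaaacdadaddbdcbbbd
   3 |   8 | accbcaaacdadaddbdcbbbd
   4 |   0 | accddabbaccbcaaacdadaddbdcbbbd
   5 |  15 | acdadaddbdcbbbd
   6 |  18 | adaddbdcbbbd
   7 |  20 | addbdcbbbd
   8 |   7 | baccbcaaacdadaddbdcbbbd
   9 |   6 | bbaccbcaaacdadaddbdcbbbd
  10 |  26 | bbbd
  11 |  27 | bbd
  12 |  11 | bcaaacdadaddbdcbbbd
  13 |  28 | bd
  14 |  23 | bdcbbbd
  15 |  12 | caaacdadaddbdcbbbd
  16 |  25 | cbbbd
  17 |  10 | cbcaaacdadaddbdcbbbd
  18 |   9 | ccbcaaacdadaddbdcbbbd
  19 |   1 | ccddabbaccbcaaacdadaddbdcbbbd
  20 |  16 | cdadaddbdcbbbd
  21 |   2 | cddabbaccbcaaacdadaddbdcbbbd
  22 |  29 | d
  23 |   4 | dabbaccbcaaacdadaddbdcbbbd
  24 |  17 | dadaddbdcbbbd
  25 |  19 | daddbdcbbbd
  26 |  22 | dbdcbbbd
  27 |  24 | dcbbbd
  28 |   3 | ddabbaccbcaaacdadaddbdcbbbd
  29 |  21 | ddbdcbbbd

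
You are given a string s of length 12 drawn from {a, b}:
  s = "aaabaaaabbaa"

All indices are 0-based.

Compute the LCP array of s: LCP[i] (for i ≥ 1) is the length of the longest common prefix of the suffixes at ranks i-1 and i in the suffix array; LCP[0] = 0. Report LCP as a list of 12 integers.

[0, 1, 2, 3, 4, 2, 3, 1, 2, 0, 3, 1]

rank | idx | suffix
   0 |  11 | a
   1 |  10 | aa
   2 |   4 | aaaabbaa
   3 |   0 | aaabaaaabbaa
   4 |   5 | aaabbaa
   5 |   1 | aabaaaabbaa
   6 |   6 | aabbaa
   7 |   2 | abaaaabbaa
   8 |   7 | abbaa
   9 |   9 | baa
  10 |   3 | baaaabbaa
  11 |   8 | bbaa

SA = [11, 10, 4, 0, 5, 1, 6, 2, 7, 9, 3, 8]
[i] adj suffixes → lcp
  [1] 11/10 → 1 ('a')
  [2] 10/4 → 2 ('aa')
  [3] 4/0 → 3 ('aaa')
  [4] 0/5 → 4 ('aaab')
  [5] 5/1 → 2 ('aa')
  [6] 1/6 → 3 ('aab')
  [7] 6/2 → 1 ('a')
  [8] 2/7 → 2 ('ab')
  [9] 7/9 → 0 ('')
  [10] 9/3 → 3 ('baa')
  [11] 3/8 → 1 ('b')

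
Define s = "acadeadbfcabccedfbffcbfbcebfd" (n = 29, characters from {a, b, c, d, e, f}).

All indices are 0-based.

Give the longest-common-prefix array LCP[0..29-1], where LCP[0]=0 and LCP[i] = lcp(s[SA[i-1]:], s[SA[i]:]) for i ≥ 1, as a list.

rank→(start, suffix):
  0 → (10, 'abccedfbffcbfbcebfd')
  1 → (0, 'acadeadbfcabccedfbffcbfbcebfd')
  2 → (5, 'adbfcabccedfbffcbfbcebfd')
  3 → (2, 'adeadbfcabccedfbffcbfbcebfd')
  4 → (11, 'bccedfbffcbfbcebfd')
  5 → (23, 'bcebfd')
  6 → (21, 'bfbcebfd')
  7 → (7, 'bfcabccedfbffcbfbcebfd')
  8 → (26, 'bfd')
  9 → (17, 'bffcbfbcebfd')
  10 → (9, 'cabccedfbffcbfbcebfd')
  11 → (1, 'cadeadbfcabccedfbffcbfbcebfd')
  12 → (20, 'cbfbcebfd')
  13 → (12, 'ccedfbffcbfbcebfd')
  14 → (24, 'cebfd')
  15 → (13, 'cedfbffcbfbcebfd')
  16 → (28, 'd')
  17 → (6, 'dbfcabccedfbffcbfbcebfd')
  18 → (3, 'deadbfcabccedfbffcbfbcebfd')
  19 → (15, 'dfbffcbfbcebfd')
  20 → (4, 'eadbfcabccedfbffcbfbcebfd')
  21 → (25, 'ebfd')
  22 → (14, 'edfbffcbfbcebfd')
  23 → (22, 'fbcebfd')
  24 → (16, 'fbffcbfbcebfd')
  25 → (8, 'fcabccedfbffcbfbcebfd')
  26 → (19, 'fcbfbcebfd')
  27 → (27, 'fd')
  28 → (18, 'ffcbfbcebfd')

SA = [10, 0, 5, 2, 11, 23, 21, 7, 26, 17, 9, 1, 20, 12, 24, 13, 28, 6, 3, 15, 4, 25, 14, 22, 16, 8, 19, 27, 18]
i: (SA[i-1],SA[i]) lcp shared
  1: (10,0) 1 'a'
  2: (0,5) 1 'a'
  3: (5,2) 2 'ad'
  4: (2,11) 0 ''
  5: (11,23) 2 'bc'
  6: (23,21) 1 'b'
  7: (21,7) 2 'bf'
  8: (7,26) 2 'bf'
  9: (26,17) 2 'bf'
  10: (17,9) 0 ''
  11: (9,1) 2 'ca'
  12: (1,20) 1 'c'
  13: (20,12) 1 'c'
  14: (12,24) 1 'c'
  15: (24,13) 2 'ce'
  16: (13,28) 0 ''
  17: (28,6) 1 'd'
  18: (6,3) 1 'd'
  19: (3,15) 1 'd'
  20: (15,4) 0 ''
  21: (4,25) 1 'e'
  22: (25,14) 1 'e'
  23: (14,22) 0 ''
  24: (22,16) 2 'fb'
  25: (16,8) 1 'f'
  26: (8,19) 2 'fc'
  27: (19,27) 1 'f'
  28: (27,18) 1 'f'

[0, 1, 1, 2, 0, 2, 1, 2, 2, 2, 0, 2, 1, 1, 1, 2, 0, 1, 1, 1, 0, 1, 1, 0, 2, 1, 2, 1, 1]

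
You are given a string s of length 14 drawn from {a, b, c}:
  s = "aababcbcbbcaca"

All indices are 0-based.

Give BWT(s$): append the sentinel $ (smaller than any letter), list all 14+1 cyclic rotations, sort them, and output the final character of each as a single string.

rank  rotation         last
    0  $aababcbcbbcaca  a
    1  a$aababcbcbbcac  c
    2  aababcbcbbcaca$  $
    3  ababcbcbbcaca$a  a
    4  abcbcbbcaca$aab  b
    5  aca$aababcbcbbc  c
    6  babcbcbbcaca$aa  a
    7  bbcaca$aababcbc  c
    8  bcaca$aababcbcb  b
    9  bcbbcaca$aababc  c
   10  bcbcbbcaca$aaba  a
   11  ca$aababcbcbbca  a
   12  caca$aababcbcbb  b
   13  cbbcaca$aababcb  b
   14  cbcbbcaca$aabab  b

ac$abcacbcaabbb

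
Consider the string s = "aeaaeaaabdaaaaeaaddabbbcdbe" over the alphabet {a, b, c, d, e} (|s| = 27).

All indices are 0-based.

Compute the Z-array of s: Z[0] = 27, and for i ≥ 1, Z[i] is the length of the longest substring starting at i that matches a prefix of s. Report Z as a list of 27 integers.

Z[0]=27
i=1: i≥r, start 0; Z[1]=0
i=2: i≥r, start 0; Z[2]=1 grow→box=[2,3)
i=3: i≥r, start 0; Z[3]=4 grow→box=[3,7)
i=4: min(r-i=3, Z[1]=0)=0; Z[4]=0
i=5: min(r-i=2, Z[2]=1)=1; Z[5]=1
i=6: min(r-i=1, Z[3]=4)=1; Z[6]=1
i=7: i≥r, start 0; Z[7]=1 grow→box=[7,8)
i=8: i≥r, start 0; Z[8]=0
i=9: i≥r, start 0; Z[9]=0
i=10: i≥r, start 0; Z[10]=1 grow→box=[10,11)
i=11: i≥r, start 0; Z[11]=1 grow→box=[11,12)
i=12: i≥r, start 0; Z[12]=1 grow→box=[12,13)
i=13: i≥r, start 0; Z[13]=4 grow→box=[13,17)
i=14: min(r-i=3, Z[1]=0)=0; Z[14]=0
i=15: min(r-i=2, Z[2]=1)=1; Z[15]=1
i=16: min(r-i=1, Z[3]=4)=1; Z[16]=1
i=17: i≥r, start 0; Z[17]=0
i=18: i≥r, start 0; Z[18]=0
i=19: i≥r, start 0; Z[19]=1 grow→box=[19,20)
i=20: i≥r, start 0; Z[20]=0
i=21: i≥r, start 0; Z[21]=0
i=22: i≥r, start 0; Z[22]=0
i=23: i≥r, start 0; Z[23]=0
i=24: i≥r, start 0; Z[24]=0
i=25: i≥r, start 0; Z[25]=0
i=26: i≥r, start 0; Z[26]=0

[27, 0, 1, 4, 0, 1, 1, 1, 0, 0, 1, 1, 1, 4, 0, 1, 1, 0, 0, 1, 0, 0, 0, 0, 0, 0, 0]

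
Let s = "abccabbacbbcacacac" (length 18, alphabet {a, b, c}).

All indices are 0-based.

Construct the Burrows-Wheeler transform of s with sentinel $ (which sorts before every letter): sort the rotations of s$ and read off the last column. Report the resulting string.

cc$cccbbacbaacaabab

rank  rotation             last
    0  $abccabbacbbcacacac  c
    1  abbacbbcacacac$abcc  c
    2  abccabbacbbcacacac$  $
    3  ac$abccabbacbbcacac  c
    4  acac$abccabbacbbcac  c
    5  acacac$abccabbacbbc  c
    6  acbbcacacac$abccabb  b
    7  bacbbcacacac$abccab  b
    8  bbacbbcacacac$abcca  a
    9  bbcacacac$abccabbac  c
   10  bcacacac$abccabbacb  b
   11  bccabbacbbcacacac$a  a
   12  c$abccabbacbbcacaca  a
   13  cabbacbbcacacac$abc  c
   14  cac$abccabbacbbcaca  a
   15  cacac$abccabbacbbca  a
   16  cacacac$abccabbacbb  b
   17  cbbcacacac$abccabba  a
   18  ccabbacbbcacacac$ab  b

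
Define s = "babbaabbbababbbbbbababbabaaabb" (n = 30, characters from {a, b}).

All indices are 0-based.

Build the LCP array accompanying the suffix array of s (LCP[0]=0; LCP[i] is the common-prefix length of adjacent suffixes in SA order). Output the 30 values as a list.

[0, 2, 4, 1, 3, 5, 2, 3, 4, 3, 4, 0, 1, 3, 2, 4, 6, 3, 5, 4, 1, 2, 3, 5, 7, 2, 8, 3, 4, 5]

rank→(start, suffix):
  0 → (25, 'aaabb')
  1 → (26, 'aabb')
  2 → (4, 'aabbbababbbbbbababbabaaabb')
  3 → (23, 'abaaabb')
  4 → (18, 'ababbabaaabb')
  5 → (9, 'ababbbbbbababbabaaabb')
  6 → (27, 'abb')
  7 → (1, 'abbaabbbababbbbbbababbabaaabb')
  8 → (20, 'abbabaaabb')
  9 → (5, 'abbbababbbbbbababbabaaabb')
  10 → (11, 'abbbbbbababbabaaabb')
  11 → (29, 'b')
  12 → (24, 'baaabb')
  13 → (3, 'baabbbababbbbbbababbabaaabb')
  14 → (22, 'babaaabb')
  15 → (17, 'bababbabaaabb')
  16 → (8, 'bababbbbbbababbabaaabb')
  17 → (0, 'babbaabbbababbbbbbababbabaaabb')
  18 → (19, 'babbabaaabb')
  19 → (10, 'babbbbbbababbabaaabb')
  20 → (28, 'bb')
  21 → (2, 'bbaabbbababbbbbbababbabaaabb')
  22 → (21, 'bbabaaabb')
  23 → (16, 'bbababbabaaabb')
  24 → (7, 'bbababbbbbbababbabaaabb')
  25 → (15, 'bbbababbabaaabb')
  26 → (6, 'bbbababbbbbbababbabaaabb')
  27 → (14, 'bbbbababbabaaabb')
  28 → (13, 'bbbbbababbabaaabb')
  29 → (12, 'bbbbbbababbabaaabb')

SA = [25, 26, 4, 23, 18, 9, 27, 1, 20, 5, 11, 29, 24, 3, 22, 17, 8, 0, 19, 10, 28, 2, 21, 16, 7, 15, 6, 14, 13, 12]
[i] adj suffixes → lcp
  [1] 25/26 → 2 ('aa')
  [2] 26/4 → 4 ('aabb')
  [3] 4/23 → 1 ('a')
  [4] 23/18 → 3 ('aba')
  [5] 18/9 → 5 ('ababb')
  [6] 9/27 → 2 ('ab')
  [7] 27/1 → 3 ('abb')
  [8] 1/20 → 4 ('abba')
  [9] 20/5 → 3 ('abb')
  [10] 5/11 → 4 ('abbb')
  [11] 11/29 → 0 ('')
  [12] 29/24 → 1 ('b')
  [13] 24/3 → 3 ('baa')
  [14] 3/22 → 2 ('ba')
  [15] 22/17 → 4 ('baba')
  [16] 17/8 → 6 ('bababb')
  [17] 8/0 → 3 ('bab')
  [18] 0/19 → 5 ('babba')
  [19] 19/10 → 4 ('babb')
  [20] 10/28 → 1 ('b')
  [21] 28/2 → 2 ('bb')
  [22] 2/21 → 3 ('bba')
  [23] 21/16 → 5 ('bbaba')
  [24] 16/7 → 7 ('bbababb')
  [25] 7/15 → 2 ('bb')
  [26] 15/6 → 8 ('bbbababb')
  [27] 6/14 → 3 ('bbb')
  [28] 14/13 → 4 ('bbbb')
  [29] 13/12 → 5 ('bbbbb')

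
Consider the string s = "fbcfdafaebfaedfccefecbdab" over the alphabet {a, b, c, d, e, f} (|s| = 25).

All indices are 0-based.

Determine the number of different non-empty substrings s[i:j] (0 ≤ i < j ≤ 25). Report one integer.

rank→(start, suffix):
  0 → (23, 'ab')
  1 → (7, 'aebfaedfccefecbdab')
  2 → (11, 'aedfccefecbdab')
  3 → (5, 'afaebfaedfccefecbdab')
  4 → (24, 'b')
  5 → (1, 'bcfdafaebfaedfccefecbdab')
  6 → (21, 'bdab')
  7 → (9, 'bfaedfccefecbdab')
  8 → (20, 'cbdab')
  9 → (15, 'ccefecbdab')
  10 → (16, 'cefecbdab')
  11 → (2, 'cfdafaebfaedfccefecbdab')
  12 → (22, 'dab')
  13 → (4, 'dafaebfaedfccefecbdab')
  14 → (13, 'dfccefecbdab')
  15 → (8, 'ebfaedfccefecbdab')
  16 → (19, 'ecbdab')
  17 → (12, 'edfccefecbdab')
  18 → (17, 'efecbdab')
  19 → (6, 'faebfaedfccefecbdab')
  20 → (10, 'faedfccefecbdab')
  21 → (0, 'fbcfdafaebfaedfccefecbdab')
  22 → (14, 'fccefecbdab')
  23 → (3, 'fdafaebfaedfccefecbdab')
  24 → (18, 'fecbdab')

SA = [23, 7, 11, 5, 24, 1, 21, 9, 20, 15, 16, 2, 22, 4, 13, 8, 19, 12, 17, 6, 10, 0, 14, 3, 18]
i: (SA[i-1],SA[i]) lcp shared
  1: (23,7) 1 'a'
  2: (7,11) 2 'ae'
  3: (11,5) 1 'a'
  4: (5,24) 0 ''
  5: (24,1) 1 'b'
  6: (1,21) 1 'b'
  7: (21,9) 1 'b'
  8: (9,20) 0 ''
  9: (20,15) 1 'c'
  10: (15,16) 1 'c'
  11: (16,2) 1 'c'
  12: (2,22) 0 ''
  13: (22,4) 2 'da'
  14: (4,13) 1 'd'
  15: (13,8) 0 ''
  16: (8,19) 1 'e'
  17: (19,12) 1 'e'
  18: (12,17) 1 'e'
  19: (17,6) 0 ''
  20: (6,10) 3 'fae'
  21: (10,0) 1 'f'
  22: (0,14) 1 'f'
  23: (14,3) 1 'f'
  24: (3,18) 1 'f'

n(n+1)/2 = 25·26/2 = 325
Σ LCP = 0 + 1 + 2 + 1 + 0 + 1 + 1 + 1 + 0 + 1 + 1 + 1 + 0 + 2 + 1 + 0 + 1 + 1 + 1 + 0 + 3 + 1 + 1 + 1 + 1 = 23
distinct = 325 − 23 = 302

302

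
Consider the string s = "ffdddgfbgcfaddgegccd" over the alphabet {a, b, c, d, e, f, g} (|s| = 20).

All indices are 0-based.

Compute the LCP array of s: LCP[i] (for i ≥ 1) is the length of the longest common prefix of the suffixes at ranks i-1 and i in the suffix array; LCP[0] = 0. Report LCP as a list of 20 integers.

[0, 0, 0, 1, 1, 0, 1, 2, 3, 1, 2, 0, 0, 1, 1, 1, 0, 2, 1, 1]

rank | idx | suffix
   0 |  11 | addgegccd
   1 |   7 | bgcfaddgegccd
   2 |  17 | ccd
   3 |  18 | cd
   4 |   9 | cfaddgegccd
   5 |  19 | d
   6 |   2 | dddgfbgcfaddgegccd
   7 |  12 | ddgegccd
   8 |   3 | ddgfbgcfaddgegccd
   9 |  13 | dgegccd
  10 |   4 | dgfbgcfaddgegccd
  11 |  15 | egccd
  12 |  10 | faddgegccd
  13 |   6 | fbgcfaddgegccd
  14 |   1 | fdddgfbgcfaddgegccd
  15 |   0 | ffdddgfbgcfaddgegccd
  16 |  16 | gccd
  17 |   8 | gcfaddgegccd
  18 |  14 | gegccd
  19 |   5 | gfbgcfaddgegccd

SA = [11, 7, 17, 18, 9, 19, 2, 12, 3, 13, 4, 15, 10, 6, 1, 0, 16, 8, 14, 5]
[i] adj suffixes → lcp
  [1] 11/7 → 0 ('')
  [2] 7/17 → 0 ('')
  [3] 17/18 → 1 ('c')
  [4] 18/9 → 1 ('c')
  [5] 9/19 → 0 ('')
  [6] 19/2 → 1 ('d')
  [7] 2/12 → 2 ('dd')
  [8] 12/3 → 3 ('ddg')
  [9] 3/13 → 1 ('d')
  [10] 13/4 → 2 ('dg')
  [11] 4/15 → 0 ('')
  [12] 15/10 → 0 ('')
  [13] 10/6 → 1 ('f')
  [14] 6/1 → 1 ('f')
  [15] 1/0 → 1 ('f')
  [16] 0/16 → 0 ('')
  [17] 16/8 → 2 ('gc')
  [18] 8/14 → 1 ('g')
  [19] 14/5 → 1 ('g')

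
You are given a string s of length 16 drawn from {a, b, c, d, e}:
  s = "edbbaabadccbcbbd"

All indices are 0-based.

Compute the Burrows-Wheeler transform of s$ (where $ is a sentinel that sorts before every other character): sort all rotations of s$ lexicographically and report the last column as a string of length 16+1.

rank  rotation           last
    0  $edbbaabadccbcbbd  d
    1  aabadccbcbbd$edbb  b
    2  abadccbcbbd$edbba  a
    3  adccbcbbd$edbbaab  b
    4  baabadccbcbbd$edb  b
    5  badccbcbbd$edbbaa  a
    6  bbaabadccbcbbd$ed  d
    7  bbd$edbbaabadccbc  c
    8  bcbbd$edbbaabadcc  c
    9  bd$edbbaabadccbcb  b
   10  cbbd$edbbaabadccb  b
   11  cbcbbd$edbbaabadc  c
   12  ccbcbbd$edbbaabad  d
   13  d$edbbaabadccbcbb  b
   14  dbbaabadccbcbbd$e  e
   15  dccbcbbd$edbbaaba  a
   16  edbbaabadccbcbbd$  $

dbabbadccbbcdbea$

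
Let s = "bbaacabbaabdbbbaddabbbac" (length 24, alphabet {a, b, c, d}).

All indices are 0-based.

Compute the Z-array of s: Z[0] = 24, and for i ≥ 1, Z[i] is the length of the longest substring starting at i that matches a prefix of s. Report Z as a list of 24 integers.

[24, 1, 0, 0, 0, 0, 4, 1, 0, 0, 1, 0, 2, 3, 1, 0, 0, 0, 0, 2, 3, 1, 0, 0]

Z[0]=24
i=1: fresh scan; Z[1]=1 extend→box=[1,2)
i=2: fresh scan; Z[2]=0
i=3: fresh scan; Z[3]=0
i=4: fresh scan; Z[4]=0
i=5: fresh scan; Z[5]=0
i=6: fresh scan; Z[6]=4 extend→box=[6,10)
i=7: min(r-i=3, Z[1]=1)=1; Z[7]=1
i=8: min(r-i=2, Z[2]=0)=0; Z[8]=0
i=9: min(r-i=1, Z[3]=0)=0; Z[9]=0
i=10: fresh scan; Z[10]=1 extend→box=[10,11)
i=11: fresh scan; Z[11]=0
i=12: fresh scan; Z[12]=2 extend→box=[12,14)
i=13: min(r-i=1, Z[1]=1)=1; Z[13]=3 extend→box=[13,16)
i=14: min(r-i=2, Z[1]=1)=1; Z[14]=1
i=15: min(r-i=1, Z[2]=0)=0; Z[15]=0
i=16: fresh scan; Z[16]=0
i=17: fresh scan; Z[17]=0
i=18: fresh scan; Z[18]=0
i=19: fresh scan; Z[19]=2 extend→box=[19,21)
i=20: min(r-i=1, Z[1]=1)=1; Z[20]=3 extend→box=[20,23)
i=21: min(r-i=2, Z[1]=1)=1; Z[21]=1
i=22: min(r-i=1, Z[2]=0)=0; Z[22]=0
i=23: fresh scan; Z[23]=0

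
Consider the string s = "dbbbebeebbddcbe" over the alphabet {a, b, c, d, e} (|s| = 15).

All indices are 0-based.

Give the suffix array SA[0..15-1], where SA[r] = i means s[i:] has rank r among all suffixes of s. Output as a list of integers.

rank→(start, suffix):
  0 → (1, 'bbbebeebbddcbe')
  1 → (8, 'bbddcbe')
  2 → (2, 'bbebeebbddcbe')
  3 → (9, 'bddcbe')
  4 → (13, 'be')
  5 → (3, 'bebeebbddcbe')
  6 → (5, 'beebbddcbe')
  7 → (12, 'cbe')
  8 → (0, 'dbbbebeebbddcbe')
  9 → (11, 'dcbe')
  10 → (10, 'ddcbe')
  11 → (14, 'e')
  12 → (7, 'ebbddcbe')
  13 → (4, 'ebeebbddcbe')
  14 → (6, 'eebbddcbe')

[1, 8, 2, 9, 13, 3, 5, 12, 0, 11, 10, 14, 7, 4, 6]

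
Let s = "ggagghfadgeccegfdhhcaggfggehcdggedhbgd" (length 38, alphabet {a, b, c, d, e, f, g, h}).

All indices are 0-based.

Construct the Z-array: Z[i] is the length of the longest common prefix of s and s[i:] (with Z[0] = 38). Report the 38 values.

[38, 1, 0, 2, 1, 0, 0, 0, 0, 1, 0, 0, 0, 0, 1, 0, 0, 0, 0, 0, 0, 2, 1, 0, 2, 1, 0, 0, 0, 0, 2, 1, 0, 0, 0, 0, 1, 0]

Z[0]=38
i=1: fresh scan; Z[1]=1 scan→box=[1,2)
i=2: fresh scan; Z[2]=0
i=3: fresh scan; Z[3]=2 scan→box=[3,5)
i=4: min(r-i=1, Z[1]=1)=1; Z[4]=1
i=5: fresh scan; Z[5]=0
i=6: fresh scan; Z[6]=0
i=7: fresh scan; Z[7]=0
i=8: fresh scan; Z[8]=0
i=9: fresh scan; Z[9]=1 scan→box=[9,10)
i=10: fresh scan; Z[10]=0
i=11: fresh scan; Z[11]=0
i=12: fresh scan; Z[12]=0
i=13: fresh scan; Z[13]=0
i=14: fresh scan; Z[14]=1 scan→box=[14,15)
i=15: fresh scan; Z[15]=0
i=16: fresh scan; Z[16]=0
i=17: fresh scan; Z[17]=0
i=18: fresh scan; Z[18]=0
i=19: fresh scan; Z[19]=0
i=20: fresh scan; Z[20]=0
i=21: fresh scan; Z[21]=2 scan→box=[21,23)
i=22: min(r-i=1, Z[1]=1)=1; Z[22]=1
i=23: fresh scan; Z[23]=0
i=24: fresh scan; Z[24]=2 scan→box=[24,26)
i=25: min(r-i=1, Z[1]=1)=1; Z[25]=1
i=26: fresh scan; Z[26]=0
i=27: fresh scan; Z[27]=0
i=28: fresh scan; Z[28]=0
i=29: fresh scan; Z[29]=0
i=30: fresh scan; Z[30]=2 scan→box=[30,32)
i=31: min(r-i=1, Z[1]=1)=1; Z[31]=1
i=32: fresh scan; Z[32]=0
i=33: fresh scan; Z[33]=0
i=34: fresh scan; Z[34]=0
i=35: fresh scan; Z[35]=0
i=36: fresh scan; Z[36]=1 scan→box=[36,37)
i=37: fresh scan; Z[37]=0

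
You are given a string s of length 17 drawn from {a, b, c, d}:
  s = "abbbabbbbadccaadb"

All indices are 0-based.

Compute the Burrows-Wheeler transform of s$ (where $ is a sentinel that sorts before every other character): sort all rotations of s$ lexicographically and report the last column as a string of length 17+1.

bc$babdbbbbabacdaa

rank  rotation            last
    0  $abbbabbbbadccaadb  b
    1  aadb$abbbabbbbadcc  c
    2  abbbabbbbadccaadb$  $
    3  abbbbadccaadb$abbb  b
    4  adb$abbbabbbbadcca  a
    5  adccaadb$abbbabbbb  b
    6  b$abbbabbbbadccaad  d
    7  babbbbadccaadb$abb  b
    8  badccaadb$abbbabbb  b
    9  bbabbbbadccaadb$ab  b
   10  bbadccaadb$abbbabb  b
   11  bbbabbbbadccaadb$a  a
   12  bbbadccaadb$abbbab  b
   13  bbbbadccaadb$abbba  a
   14  caadb$abbbabbbbadc  c
   15  ccaadb$abbbabbbbad  d
   16  db$abbbabbbbadccaa  a
   17  dccaadb$abbbabbbba  a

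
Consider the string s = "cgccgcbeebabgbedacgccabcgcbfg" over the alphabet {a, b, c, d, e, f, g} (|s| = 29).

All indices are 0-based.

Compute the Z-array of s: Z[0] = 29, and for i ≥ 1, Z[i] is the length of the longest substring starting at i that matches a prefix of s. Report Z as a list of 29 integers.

[29, 0, 1, 3, 0, 1, 0, 0, 0, 0, 0, 0, 0, 0, 0, 0, 0, 4, 0, 1, 1, 0, 0, 3, 0, 1, 0, 0, 0]

Z[0]=29
i=1: i≥r, start 0; Z[1]=0
i=2: i≥r, start 0; Z[2]=1 grow→box=[2,3)
i=3: i≥r, start 0; Z[3]=3 grow→box=[3,6)
i=4: min(r-i=2, Z[1]=0)=0; Z[4]=0
i=5: min(r-i=1, Z[2]=1)=1; Z[5]=1
i=6: i≥r, start 0; Z[6]=0
i=7: i≥r, start 0; Z[7]=0
i=8: i≥r, start 0; Z[8]=0
i=9: i≥r, start 0; Z[9]=0
i=10: i≥r, start 0; Z[10]=0
i=11: i≥r, start 0; Z[11]=0
i=12: i≥r, start 0; Z[12]=0
i=13: i≥r, start 0; Z[13]=0
i=14: i≥r, start 0; Z[14]=0
i=15: i≥r, start 0; Z[15]=0
i=16: i≥r, start 0; Z[16]=0
i=17: i≥r, start 0; Z[17]=4 grow→box=[17,21)
i=18: min(r-i=3, Z[1]=0)=0; Z[18]=0
i=19: min(r-i=2, Z[2]=1)=1; Z[19]=1
i=20: min(r-i=1, Z[3]=3)=1; Z[20]=1
i=21: i≥r, start 0; Z[21]=0
i=22: i≥r, start 0; Z[22]=0
i=23: i≥r, start 0; Z[23]=3 grow→box=[23,26)
i=24: min(r-i=2, Z[1]=0)=0; Z[24]=0
i=25: min(r-i=1, Z[2]=1)=1; Z[25]=1
i=26: i≥r, start 0; Z[26]=0
i=27: i≥r, start 0; Z[27]=0
i=28: i≥r, start 0; Z[28]=0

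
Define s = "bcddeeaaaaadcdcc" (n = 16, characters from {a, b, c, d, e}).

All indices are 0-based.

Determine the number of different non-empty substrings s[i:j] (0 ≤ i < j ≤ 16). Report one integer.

rank | idx | suffix
   0 |   6 | aaaaadcdcc
   1 |   7 | aaaadcdcc
   2 |   8 | aaadcdcc
   3 |   9 | aadcdcc
   4 |  10 | adcdcc
   5 |   0 | bcddeeaaaaadcdcc
   6 |  15 | c
   7 |  14 | cc
   8 |  12 | cdcc
   9 |   1 | cddeeaaaaadcdcc
  10 |  13 | dcc
  11 |  11 | dcdcc
  12 |   2 | ddeeaaaaadcdcc
  13 |   3 | deeaaaaadcdcc
  14 |   5 | eaaaaadcdcc
  15 |   4 | eeaaaaadcdcc

SA = [6, 7, 8, 9, 10, 0, 15, 14, 12, 1, 13, 11, 2, 3, 5, 4]
rank  pair      lcp
   1  s[6:],s[7:]  4  'aaaa'
   2  s[7:],s[8:]  3  'aaa'
   3  s[8:],s[9:]  2  'aa'
   4  s[9:],s[10:]  1  'a'
   5  s[10:],s[0:]  0  ''
   6  s[0:],s[15:]  0  ''
   7  s[15:],s[14:]  1  'c'
   8  s[14:],s[12:]  1  'c'
   9  s[12:],s[1:]  2  'cd'
  10  s[1:],s[13:]  0  ''
  11  s[13:],s[11:]  2  'dc'
  12  s[11:],s[2:]  1  'd'
  13  s[2:],s[3:]  1  'd'
  14  s[3:],s[5:]  0  ''
  15  s[5:],s[4:]  1  'e'

n(n+1)/2 = 16·17/2 = 136
Σ LCP = 0 + 4 + 3 + 2 + 1 + 0 + 0 + 1 + 1 + 2 + 0 + 2 + 1 + 1 + 0 + 1 = 19
distinct = 136 − 19 = 117

117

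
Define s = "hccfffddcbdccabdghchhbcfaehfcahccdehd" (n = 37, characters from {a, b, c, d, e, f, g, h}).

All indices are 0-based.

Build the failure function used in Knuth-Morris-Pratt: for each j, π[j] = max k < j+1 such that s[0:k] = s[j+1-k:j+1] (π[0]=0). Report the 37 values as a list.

[0, 0, 0, 0, 0, 0, 0, 0, 0, 0, 0, 0, 0, 0, 0, 0, 0, 1, 2, 1, 1, 0, 0, 0, 0, 0, 1, 0, 0, 0, 1, 2, 3, 0, 0, 1, 0]

π[0] = 0
j=1 s[j]='c': π[1]=0 (border '')
j=2 s[j]='c': π[2]=0 (border '')
j=3 s[j]='f': π[3]=0 (border '')
j=4 s[j]='f': π[4]=0 (border '')
j=5 s[j]='f': π[5]=0 (border '')
j=6 s[j]='d': π[6]=0 (border '')
j=7 s[j]='d': π[7]=0 (border '')
j=8 s[j]='c': π[8]=0 (border '')
j=9 s[j]='b': π[9]=0 (border '')
j=10 s[j]='d': π[10]=0 (border '')
j=11 s[j]='c': π[11]=0 (border '')
j=12 s[j]='c': π[12]=0 (border '')
j=13 s[j]='a': π[13]=0 (border '')
j=14 s[j]='b': π[14]=0 (border '')
j=15 s[j]='d': π[15]=0 (border '')
j=16 s[j]='g': π[16]=0 (border '')
j=17 s[j]='h': π[17]=1 (border 'h')
j=18 s[j]='c': π[18]=2 (border 'hc')
j=19 s[j]='h': k: 2→0; π[19]=1 (border 'h')
j=20 s[j]='h': k: 1→0; π[20]=1 (border 'h')
j=21 s[j]='b': k: 1→0; π[21]=0 (border '')
j=22 s[j]='c': π[22]=0 (border '')
j=23 s[j]='f': π[23]=0 (border '')
j=24 s[j]='a': π[24]=0 (border '')
j=25 s[j]='e': π[25]=0 (border '')
j=26 s[j]='h': π[26]=1 (border 'h')
j=27 s[j]='f': k: 1→0; π[27]=0 (border '')
j=28 s[j]='c': π[28]=0 (border '')
j=29 s[j]='a': π[29]=0 (border '')
j=30 s[j]='h': π[30]=1 (border 'h')
j=31 s[j]='c': π[31]=2 (border 'hc')
j=32 s[j]='c': π[32]=3 (border 'hcc')
j=33 s[j]='d': k: 3→0; π[33]=0 (border '')
j=34 s[j]='e': π[34]=0 (border '')
j=35 s[j]='h': π[35]=1 (border 'h')
j=36 s[j]='d': k: 1→0; π[36]=0 (border '')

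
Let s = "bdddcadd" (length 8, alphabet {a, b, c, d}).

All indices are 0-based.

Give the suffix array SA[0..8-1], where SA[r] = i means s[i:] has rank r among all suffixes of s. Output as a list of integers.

sorted suffixes:
  #0 SA[0]=5  'add'
  #1 SA[1]=0  'bdddcadd'
  #2 SA[2]=4  'cadd'
  #3 SA[3]=7  'd'
  #4 SA[4]=3  'dcadd'
  #5 SA[5]=6  'dd'
  #6 SA[6]=2  'ddcadd'
  #7 SA[7]=1  'dddcadd'

[5, 0, 4, 7, 3, 6, 2, 1]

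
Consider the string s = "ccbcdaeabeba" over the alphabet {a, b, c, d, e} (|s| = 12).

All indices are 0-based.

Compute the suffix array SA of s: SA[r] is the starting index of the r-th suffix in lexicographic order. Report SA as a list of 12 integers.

rank | idx | suffix
   0 |  11 | a
   1 |   7 | abeba
   2 |   5 | aeabeba
   3 |  10 | ba
   4 |   2 | bcdaeabeba
   5 |   8 | beba
   6 |   1 | cbcdaeabeba
   7 |   0 | ccbcdaeabeba
   8 |   3 | cdaeabeba
   9 |   4 | daeabeba
  10 |   6 | eabeba
  11 |   9 | eba

[11, 7, 5, 10, 2, 8, 1, 0, 3, 4, 6, 9]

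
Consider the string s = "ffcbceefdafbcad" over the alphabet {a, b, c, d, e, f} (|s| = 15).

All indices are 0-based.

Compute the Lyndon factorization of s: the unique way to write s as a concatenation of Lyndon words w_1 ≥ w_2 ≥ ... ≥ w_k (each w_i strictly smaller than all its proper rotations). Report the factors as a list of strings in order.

emit factor 1: 'f' (i=0, period=1)
emit factor 2: 'f' (i=1, period=1)
emit factor 3: 'c' (i=2, period=1)
emit factor 4: 'bceefd' (i=3, period=6)
emit factor 5: 'afbc' (i=9, period=4)
emit factor 6: 'ad' (i=13, period=2)

["f", "f", "c", "bceefd", "afbc", "ad"]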